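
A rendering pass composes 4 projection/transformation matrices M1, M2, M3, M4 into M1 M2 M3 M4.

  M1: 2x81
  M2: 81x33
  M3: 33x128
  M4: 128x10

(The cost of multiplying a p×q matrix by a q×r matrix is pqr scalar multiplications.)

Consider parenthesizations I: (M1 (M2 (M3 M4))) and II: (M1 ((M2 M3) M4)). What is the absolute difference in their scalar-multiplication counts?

376854

Order I = (M1 (M2 (M3 M4))): (M3 M4): 33×128 by 128×10 → 33×10, cost 33·128·10 = 42240; (M2 (M3 M4)): 81×33 by 33×10 → 81×10, cost 81·33·10 = 26730; cumulative 68970; (M1 (M2 (M3 M4))): 2×81 by 81×10 → 2×10, cost 2·81·10 = 1620; cumulative 70590. Total 70590.
Order II = (M1 ((M2 M3) M4)): (M2 M3): 81×33 by 33×128 → 81×128, cost 81·33·128 = 342144; ((M2 M3) M4): 81×128 by 128×10 → 81×10, cost 81·128·10 = 103680; cumulative 445824; (M1 ((M2 M3) M4)): 2×81 by 81×10 → 2×10, cost 2·81·10 = 1620; cumulative 447444. Total 447444.
Difference: |70590 − 447444| = 376854.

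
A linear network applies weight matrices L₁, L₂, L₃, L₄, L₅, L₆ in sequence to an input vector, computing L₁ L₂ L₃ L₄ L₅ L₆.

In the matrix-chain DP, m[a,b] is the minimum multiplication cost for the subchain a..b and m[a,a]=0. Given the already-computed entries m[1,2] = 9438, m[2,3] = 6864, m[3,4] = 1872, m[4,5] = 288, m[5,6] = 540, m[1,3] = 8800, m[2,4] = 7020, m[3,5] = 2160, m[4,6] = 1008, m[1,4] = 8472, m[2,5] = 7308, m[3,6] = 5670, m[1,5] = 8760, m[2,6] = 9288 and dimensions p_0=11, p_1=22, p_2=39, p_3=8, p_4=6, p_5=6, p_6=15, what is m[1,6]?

m[1,6] = min over k∈[1,5] of m[1,k]+m[k+1,6]+p_{0}·p_k·p_{6}.
k=1: 0 + 9288 + 11·22·15 = 12918; k=2: 9438 + 5670 + 11·39·15 = 21543; k=3: 8800 + 1008 + 11·8·15 = 11128; k=4: 8472 + 540 + 11·6·15 = 10002; k=5: 8760 + 0 + 11·6·15 = 9750.
Minimum: 9750 at k=5.

9750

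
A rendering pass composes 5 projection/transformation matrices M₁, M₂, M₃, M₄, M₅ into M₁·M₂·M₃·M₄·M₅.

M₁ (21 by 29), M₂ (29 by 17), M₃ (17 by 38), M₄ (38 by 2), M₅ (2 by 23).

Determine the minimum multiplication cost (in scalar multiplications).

Adjacent pairs: M₁M₂ = 21·29·17 = 10353; M₂M₃ = 29·17·38 = 18734; M₃M₄ = 17·38·2 = 1292; M₄M₅ = 38·2·23 = 1748.
Length 3: M₁..M₃: k=1: 0+18734+21·29·38=41876; k=2: 10353+0+21·17·38=23919 → min 23919 | M₂..M₄: k=2: 0+1292+29·17·2=2278; k=3: 18734+0+29·38·2=20938 → min 2278 | M₃..M₅: k=3: 0+1748+17·38·23=16606; k=4: 1292+0+17·2·23=2074 → min 2074.
Length 4: M₁..M₄: k=1: 0+2278+21·29·2=3496; k=2: 10353+1292+21·17·2=12359; k=3: 23919+0+21·38·2=25515 → min 3496 | M₂..M₅: k=2: 0+2074+29·17·23=13413; k=3: 18734+1748+29·38·23=45828; k=4: 2278+0+29·2·23=3612 → min 3612.
Length 5: M₁..M₅: k=1: 0+3612+21·29·23=17619; k=2: 10353+2074+21·17·23=20638; k=3: 23919+1748+21·38·23=44021; k=4: 3496+0+21·2·23=4462 → min 4462.
Optimal order: ((M₁·(M₂·(M₃·M₄)))·M₅) with cost 4462.

4462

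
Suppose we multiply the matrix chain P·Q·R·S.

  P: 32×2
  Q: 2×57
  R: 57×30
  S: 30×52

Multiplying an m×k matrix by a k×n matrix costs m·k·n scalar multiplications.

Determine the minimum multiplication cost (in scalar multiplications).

Adjacent pairs: PQ = 32·2·57 = 3648; QR = 2·57·30 = 3420; RS = 57·30·52 = 88920.
Length 3: P..R: k=1: 0+3420+32·2·30=5340; k=2: 3648+0+32·57·30=58368 → min 5340 | Q..S: k=2: 0+88920+2·57·52=94848; k=3: 3420+0+2·30·52=6540 → min 6540.
Length 4: P..S: k=1: 0+6540+32·2·52=9868; k=2: 3648+88920+32·57·52=187416; k=3: 5340+0+32·30·52=55260 → min 9868.
Optimal order: (P·((Q·R)·S)) with cost 9868.

9868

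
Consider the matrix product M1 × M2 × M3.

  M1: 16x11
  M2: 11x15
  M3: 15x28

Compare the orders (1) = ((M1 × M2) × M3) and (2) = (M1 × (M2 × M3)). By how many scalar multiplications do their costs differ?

Order (1) = ((M1 × M2) × M3): (M1 × M2): 16×11 by 11×15 → 16×15, cost 16·11·15 = 2640; ((M1 × M2) × M3): 16×15 by 15×28 → 16×28, cost 16·15·28 = 6720; cumulative 9360. Total 9360.
Order (2) = (M1 × (M2 × M3)): (M2 × M3): 11×15 by 15×28 → 11×28, cost 11·15·28 = 4620; (M1 × (M2 × M3)): 16×11 by 11×28 → 16×28, cost 16·11·28 = 4928; cumulative 9548. Total 9548.
Difference: |9360 − 9548| = 188.

188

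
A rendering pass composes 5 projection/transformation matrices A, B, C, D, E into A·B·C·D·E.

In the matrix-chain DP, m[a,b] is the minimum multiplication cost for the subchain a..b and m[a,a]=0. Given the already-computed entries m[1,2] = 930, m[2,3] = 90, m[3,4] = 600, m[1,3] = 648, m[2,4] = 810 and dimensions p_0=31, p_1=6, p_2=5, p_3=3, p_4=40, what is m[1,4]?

m[1,4] = min over k∈[1,3] of m[1,k]+m[k+1,4]+p_{0}·p_k·p_{4}.
k=1: 0 + 810 + 31·6·40 = 8250; k=2: 930 + 600 + 31·5·40 = 7730; k=3: 648 + 0 + 31·3·40 = 4368.
Minimum: 4368 at k=3.

4368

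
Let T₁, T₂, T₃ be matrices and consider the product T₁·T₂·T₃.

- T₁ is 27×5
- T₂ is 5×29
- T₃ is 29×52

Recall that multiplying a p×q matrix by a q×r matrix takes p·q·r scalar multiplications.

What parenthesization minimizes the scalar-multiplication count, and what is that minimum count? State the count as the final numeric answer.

14560

(T₁·(T₂·T₃)): cost 14560.
((T₁·T₂)·T₃): cost 44631.
Optimal: (T₁·(T₂·T₃)) with cost 14560.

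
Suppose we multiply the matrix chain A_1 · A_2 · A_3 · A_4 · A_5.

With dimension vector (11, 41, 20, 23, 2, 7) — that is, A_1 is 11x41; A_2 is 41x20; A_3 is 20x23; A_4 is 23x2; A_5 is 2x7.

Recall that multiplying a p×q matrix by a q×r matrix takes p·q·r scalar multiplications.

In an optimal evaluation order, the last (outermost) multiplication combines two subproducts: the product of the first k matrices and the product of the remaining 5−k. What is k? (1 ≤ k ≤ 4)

Adjacent pairs: A_1A_2 = 11·41·20 = 9020; A_2A_3 = 41·20·23 = 18860; A_3A_4 = 20·23·2 = 920; A_4A_5 = 23·2·7 = 322.
Length 3: A_1..A_3: k=1: 0+18860+11·41·23=29233; k=2: 9020+0+11·20·23=14080 → min 14080 | A_2..A_4: k=2: 0+920+41·20·2=2560; k=3: 18860+0+41·23·2=20746 → min 2560 | A_3..A_5: k=3: 0+322+20·23·7=3542; k=4: 920+0+20·2·7=1200 → min 1200.
Length 4: A_1..A_4: k=1: 0+2560+11·41·2=3462; k=2: 9020+920+11·20·2=10380; k=3: 14080+0+11·23·2=14586 → min 3462 | A_2..A_5: k=2: 0+1200+41·20·7=6940; k=3: 18860+322+41·23·7=25783; k=4: 2560+0+41·2·7=3134 → min 3134.
Top-level splits: k=1: (A_1..A_1)·(A_2..A_5) → 0+3134+11·41·7 = 6291; k=2: (A_1..A_2)·(A_3..A_5) → 9020+1200+11·20·7 = 11760; k=3: (A_1..A_3)·(A_4..A_5) → 14080+322+11·23·7 = 16173; k=4: (A_1..A_4)·(A_5..A_5) → 3462+0+11·2·7 = 3616.
Best split is after A_4, i.e. k = 4.

4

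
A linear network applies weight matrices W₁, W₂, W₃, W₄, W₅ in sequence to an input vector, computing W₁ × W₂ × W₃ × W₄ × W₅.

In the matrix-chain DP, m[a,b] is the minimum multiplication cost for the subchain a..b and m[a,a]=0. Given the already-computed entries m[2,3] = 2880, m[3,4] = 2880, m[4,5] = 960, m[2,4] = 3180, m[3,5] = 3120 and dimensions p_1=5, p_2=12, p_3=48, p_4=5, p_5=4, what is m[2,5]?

3280

m[2,5] = min over k∈[2,4] of m[2,k]+m[k+1,5]+p_{1}·p_k·p_{5}.
k=2: 0 + 3120 + 5·12·4 = 3360; k=3: 2880 + 960 + 5·48·4 = 4800; k=4: 3180 + 0 + 5·5·4 = 3280.
Minimum: 3280 at k=4.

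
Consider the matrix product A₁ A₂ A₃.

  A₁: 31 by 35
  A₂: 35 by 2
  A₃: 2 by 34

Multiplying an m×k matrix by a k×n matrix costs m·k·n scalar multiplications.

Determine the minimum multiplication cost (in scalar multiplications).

4278

Order (A₁ (A₂ A₃)): (A₂ A₃): 35×2 by 2×34 → 35×34, cost 35·2·34 = 2380; (A₁ (A₂ A₃)): 31×35 by 35×34 → 31×34, cost 31·35·34 = 36890; cumulative 39270. Total 39270.
Order ((A₁ A₂) A₃): (A₁ A₂): 31×35 by 35×2 → 31×2, cost 31·35·2 = 2170; ((A₁ A₂) A₃): 31×2 by 2×34 → 31×34, cost 31·2·34 = 2108; cumulative 4278. Total 4278.
Minimum: 4278.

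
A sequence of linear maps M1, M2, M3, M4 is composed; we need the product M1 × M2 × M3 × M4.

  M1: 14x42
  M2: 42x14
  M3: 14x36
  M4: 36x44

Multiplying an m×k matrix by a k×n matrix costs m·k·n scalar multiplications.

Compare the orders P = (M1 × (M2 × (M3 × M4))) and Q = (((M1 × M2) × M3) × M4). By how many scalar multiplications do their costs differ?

Order P = (M1 × (M2 × (M3 × M4))): (M3 × M4): 14×36 by 36×44 → 14×44, cost 14·36·44 = 22176; (M2 × (M3 × M4)): 42×14 by 14×44 → 42×44, cost 42·14·44 = 25872; cumulative 48048; (M1 × (M2 × (M3 × M4))): 14×42 by 42×44 → 14×44, cost 14·42·44 = 25872; cumulative 73920. Total 73920.
Order Q = (((M1 × M2) × M3) × M4): (M1 × M2): 14×42 by 42×14 → 14×14, cost 14·42·14 = 8232; ((M1 × M2) × M3): 14×14 by 14×36 → 14×36, cost 14·14·36 = 7056; cumulative 15288; (((M1 × M2) × M3) × M4): 14×36 by 36×44 → 14×44, cost 14·36·44 = 22176; cumulative 37464. Total 37464.
Difference: |73920 − 37464| = 36456.

36456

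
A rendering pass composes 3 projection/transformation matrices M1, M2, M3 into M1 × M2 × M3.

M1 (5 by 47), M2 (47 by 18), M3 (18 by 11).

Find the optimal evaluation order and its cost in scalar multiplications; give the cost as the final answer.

5220

(M1 × (M2 × M3)): cost 11891.
((M1 × M2) × M3): cost 5220.
Optimal: ((M1 × M2) × M3) with cost 5220.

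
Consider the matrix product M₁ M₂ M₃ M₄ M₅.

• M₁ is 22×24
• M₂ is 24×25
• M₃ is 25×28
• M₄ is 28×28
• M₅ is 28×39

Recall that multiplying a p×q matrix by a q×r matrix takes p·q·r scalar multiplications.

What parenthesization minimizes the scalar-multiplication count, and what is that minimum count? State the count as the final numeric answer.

Adjacent pairs: M₁M₂ = 22·24·25 = 13200; M₂M₃ = 24·25·28 = 16800; M₃M₄ = 25·28·28 = 19600; M₄M₅ = 28·28·39 = 30576.
Length 3: M₁..M₃: k=1: 0+16800+22·24·28=31584; k=2: 13200+0+22·25·28=28600 → min 28600 | M₂..M₄: k=2: 0+19600+24·25·28=36400; k=3: 16800+0+24·28·28=35616 → min 35616 | M₃..M₅: k=3: 0+30576+25·28·39=57876; k=4: 19600+0+25·28·39=46900 → min 46900.
Length 4: M₁..M₄: k=1: 0+35616+22·24·28=50400; k=2: 13200+19600+22·25·28=48200; k=3: 28600+0+22·28·28=45848 → min 45848 | M₂..M₅: k=2: 0+46900+24·25·39=70300; k=3: 16800+30576+24·28·39=73584; k=4: 35616+0+24·28·39=61824 → min 61824.
Length 5: M₁..M₅: k=1: 0+61824+22·24·39=82416; k=2: 13200+46900+22·25·39=81550; k=3: 28600+30576+22·28·39=83200; k=4: 45848+0+22·28·39=69872 → min 69872.
Optimal parenthesization: ((((M₁ M₂) M₃) M₄) M₅) with cost 69872.

69872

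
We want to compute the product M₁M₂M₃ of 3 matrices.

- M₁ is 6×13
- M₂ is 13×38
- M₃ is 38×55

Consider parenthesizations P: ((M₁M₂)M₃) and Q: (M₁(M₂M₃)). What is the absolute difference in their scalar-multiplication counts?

Order P = ((M₁M₂)M₃): (M₁M₂): 6×13 by 13×38 → 6×38, cost 6·13·38 = 2964; ((M₁M₂)M₃): 6×38 by 38×55 → 6×55, cost 6·38·55 = 12540; cumulative 15504. Total 15504.
Order Q = (M₁(M₂M₃)): (M₂M₃): 13×38 by 38×55 → 13×55, cost 13·38·55 = 27170; (M₁(M₂M₃)): 6×13 by 13×55 → 6×55, cost 6·13·55 = 4290; cumulative 31460. Total 31460.
Difference: |15504 − 31460| = 15956.

15956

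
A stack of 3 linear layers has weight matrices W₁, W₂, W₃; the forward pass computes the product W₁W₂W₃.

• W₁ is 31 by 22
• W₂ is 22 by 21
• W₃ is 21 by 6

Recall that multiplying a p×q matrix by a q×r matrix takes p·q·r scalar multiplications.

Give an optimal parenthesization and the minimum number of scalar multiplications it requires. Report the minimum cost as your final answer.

(W₁(W₂W₃)): cost 6864.
((W₁W₂)W₃): cost 18228.
Optimal: (W₁(W₂W₃)) with cost 6864.

6864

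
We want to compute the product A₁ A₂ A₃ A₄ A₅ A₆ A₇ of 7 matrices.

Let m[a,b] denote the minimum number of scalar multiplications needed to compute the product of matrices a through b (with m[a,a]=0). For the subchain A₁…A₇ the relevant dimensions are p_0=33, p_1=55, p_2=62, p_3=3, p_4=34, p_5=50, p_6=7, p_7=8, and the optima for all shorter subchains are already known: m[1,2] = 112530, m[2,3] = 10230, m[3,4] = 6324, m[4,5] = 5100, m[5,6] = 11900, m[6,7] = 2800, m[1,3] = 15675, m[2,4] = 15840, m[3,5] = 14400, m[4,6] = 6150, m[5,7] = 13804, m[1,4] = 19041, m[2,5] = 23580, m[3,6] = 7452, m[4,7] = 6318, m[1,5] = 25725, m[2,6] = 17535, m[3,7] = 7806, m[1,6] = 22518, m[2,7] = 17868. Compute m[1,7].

22785

m[1,7] = min over k∈[1,6] of m[1,k]+m[k+1,7]+p_{0}·p_k·p_{7}.
k=1: 0 + 17868 + 33·55·8 = 32388; k=2: 112530 + 7806 + 33·62·8 = 136704; k=3: 15675 + 6318 + 33·3·8 = 22785; k=4: 19041 + 13804 + 33·34·8 = 41821; k=5: 25725 + 2800 + 33·50·8 = 41725; k=6: 22518 + 0 + 33·7·8 = 24366.
Minimum: 22785 at k=3.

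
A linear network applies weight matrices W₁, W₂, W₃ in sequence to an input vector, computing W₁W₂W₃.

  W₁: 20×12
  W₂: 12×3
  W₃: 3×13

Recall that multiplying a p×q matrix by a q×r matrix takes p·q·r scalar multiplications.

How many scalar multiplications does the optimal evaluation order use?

1500

Order (W₁(W₂W₃)): (W₂W₃): 12×3 by 3×13 → 12×13, cost 12·3·13 = 468; (W₁(W₂W₃)): 20×12 by 12×13 → 20×13, cost 20·12·13 = 3120; cumulative 3588. Total 3588.
Order ((W₁W₂)W₃): (W₁W₂): 20×12 by 12×3 → 20×3, cost 20·12·3 = 720; ((W₁W₂)W₃): 20×3 by 3×13 → 20×13, cost 20·3·13 = 780; cumulative 1500. Total 1500.
Minimum: 1500.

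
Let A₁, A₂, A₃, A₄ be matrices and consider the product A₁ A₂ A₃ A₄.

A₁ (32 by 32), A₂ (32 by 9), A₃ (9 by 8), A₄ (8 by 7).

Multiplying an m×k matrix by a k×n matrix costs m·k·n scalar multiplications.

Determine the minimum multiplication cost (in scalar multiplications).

Adjacent pairs: A₁A₂ = 32·32·9 = 9216; A₂A₃ = 32·9·8 = 2304; A₃A₄ = 9·8·7 = 504.
Length 3: A₁..A₃: k=1: 0+2304+32·32·8=10496; k=2: 9216+0+32·9·8=11520 → min 10496 | A₂..A₄: k=2: 0+504+32·9·7=2520; k=3: 2304+0+32·8·7=4096 → min 2520.
Length 4: A₁..A₄: k=1: 0+2520+32·32·7=9688; k=2: 9216+504+32·9·7=11736; k=3: 10496+0+32·8·7=12288 → min 9688.
Optimal order: (A₁ (A₂ (A₃ A₄))) with cost 9688.

9688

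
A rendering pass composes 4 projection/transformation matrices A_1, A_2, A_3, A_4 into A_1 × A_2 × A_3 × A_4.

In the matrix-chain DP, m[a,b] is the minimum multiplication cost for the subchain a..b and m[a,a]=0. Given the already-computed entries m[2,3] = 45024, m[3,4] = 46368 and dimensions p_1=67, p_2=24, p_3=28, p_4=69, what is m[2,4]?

m[2,4] = min over k∈[2,3] of m[2,k]+m[k+1,4]+p_{1}·p_k·p_{4}.
k=2: 0 + 46368 + 67·24·69 = 157320; k=3: 45024 + 0 + 67·28·69 = 174468.
Minimum: 157320 at k=2.

157320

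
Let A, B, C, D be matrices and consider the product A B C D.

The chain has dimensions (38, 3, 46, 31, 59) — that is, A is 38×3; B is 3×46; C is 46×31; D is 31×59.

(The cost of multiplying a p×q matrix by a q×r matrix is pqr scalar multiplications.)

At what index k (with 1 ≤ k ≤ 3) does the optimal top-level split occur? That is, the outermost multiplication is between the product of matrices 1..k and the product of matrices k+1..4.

Adjacent pairs: AB = 38·3·46 = 5244; BC = 3·46·31 = 4278; CD = 46·31·59 = 84134.
Length 3: A..C: k=1: 0+4278+38·3·31=7812; k=2: 5244+0+38·46·31=59432 → min 7812 | B..D: k=2: 0+84134+3·46·59=92276; k=3: 4278+0+3·31·59=9765 → min 9765.
Top-level splits: k=1: (A..A)·(B..D) → 0+9765+38·3·59 = 16491; k=2: (A..B)·(C..D) → 5244+84134+38·46·59 = 192510; k=3: (A..C)·(D..D) → 7812+0+38·31·59 = 77314.
Best split is after A, i.e. k = 1.

1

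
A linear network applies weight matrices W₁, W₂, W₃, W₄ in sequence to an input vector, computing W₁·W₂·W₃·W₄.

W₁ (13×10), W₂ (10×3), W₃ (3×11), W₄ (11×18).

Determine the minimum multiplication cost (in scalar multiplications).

1686

Adjacent pairs: W₁W₂ = 13·10·3 = 390; W₂W₃ = 10·3·11 = 330; W₃W₄ = 3·11·18 = 594.
Length 3: W₁..W₃: k=1: 0+330+13·10·11=1760; k=2: 390+0+13·3·11=819 → min 819 | W₂..W₄: k=2: 0+594+10·3·18=1134; k=3: 330+0+10·11·18=2310 → min 1134.
Length 4: W₁..W₄: k=1: 0+1134+13·10·18=3474; k=2: 390+594+13·3·18=1686; k=3: 819+0+13·11·18=3393 → min 1686.
Optimal order: ((W₁·W₂)·(W₃·W₄)) with cost 1686.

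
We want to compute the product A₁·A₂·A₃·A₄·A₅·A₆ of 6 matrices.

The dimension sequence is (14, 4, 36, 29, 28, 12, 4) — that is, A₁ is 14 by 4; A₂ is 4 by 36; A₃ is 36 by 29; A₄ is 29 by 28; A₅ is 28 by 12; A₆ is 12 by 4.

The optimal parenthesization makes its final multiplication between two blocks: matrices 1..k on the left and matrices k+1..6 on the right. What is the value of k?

Adjacent pairs: A₁A₂ = 14·4·36 = 2016; A₂A₃ = 4·36·29 = 4176; A₃A₄ = 36·29·28 = 29232; A₄A₅ = 29·28·12 = 9744; A₅A₆ = 28·12·4 = 1344.
Length 3: A₁..A₃: k=1: 0+4176+14·4·29=5800; k=2: 2016+0+14·36·29=16632 → min 5800 | A₂..A₄: k=2: 0+29232+4·36·28=33264; k=3: 4176+0+4·29·28=7424 → min 7424 | A₃..A₅: k=3: 0+9744+36·29·12=22272; k=4: 29232+0+36·28·12=41328 → min 22272 | A₄..A₆: k=4: 0+1344+29·28·4=4592; k=5: 9744+0+29·12·4=11136 → min 4592.
Length 4: A₁..A₄: k=1: 0+7424+14·4·28=8992; k=2: 2016+29232+14·36·28=45360; k=3: 5800+0+14·29·28=17168 → min 8992 | A₂..A₅: k=2: 0+22272+4·36·12=24000; k=3: 4176+9744+4·29·12=15312; k=4: 7424+0+4·28·12=8768 → min 8768 | A₃..A₆: k=3: 0+4592+36·29·4=8768; k=4: 29232+1344+36·28·4=34608; k=5: 22272+0+36·12·4=24000 → min 8768.
Length 5: A₁..A₅: k=1: 0+8768+14·4·12=9440; k=2: 2016+22272+14·36·12=30336; k=3: 5800+9744+14·29·12=20416; k=4: 8992+0+14·28·12=13696 → min 9440 | A₂..A₆: k=2: 0+8768+4·36·4=9344; k=3: 4176+4592+4·29·4=9232; k=4: 7424+1344+4·28·4=9216; k=5: 8768+0+4·12·4=8960 → min 8960.
Top-level splits: k=1: (A₁..A₁)·(A₂..A₆) → 0+8960+14·4·4 = 9184; k=2: (A₁..A₂)·(A₃..A₆) → 2016+8768+14·36·4 = 12800; k=3: (A₁..A₃)·(A₄..A₆) → 5800+4592+14·29·4 = 12016; k=4: (A₁..A₄)·(A₅..A₆) → 8992+1344+14·28·4 = 11904; k=5: (A₁..A₅)·(A₆..A₆) → 9440+0+14·12·4 = 10112.
Best split is after A₁, i.e. k = 1.

1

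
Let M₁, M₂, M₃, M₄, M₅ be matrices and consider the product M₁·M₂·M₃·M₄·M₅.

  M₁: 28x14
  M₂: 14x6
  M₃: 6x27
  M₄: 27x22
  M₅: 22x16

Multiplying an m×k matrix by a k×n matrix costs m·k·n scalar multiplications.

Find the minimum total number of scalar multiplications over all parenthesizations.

Adjacent pairs: M₁M₂ = 28·14·6 = 2352; M₂M₃ = 14·6·27 = 2268; M₃M₄ = 6·27·22 = 3564; M₄M₅ = 27·22·16 = 9504.
Length 3: M₁..M₃: k=1: 0+2268+28·14·27=12852; k=2: 2352+0+28·6·27=6888 → min 6888 | M₂..M₄: k=2: 0+3564+14·6·22=5412; k=3: 2268+0+14·27·22=10584 → min 5412 | M₃..M₅: k=3: 0+9504+6·27·16=12096; k=4: 3564+0+6·22·16=5676 → min 5676.
Length 4: M₁..M₄: k=1: 0+5412+28·14·22=14036; k=2: 2352+3564+28·6·22=9612; k=3: 6888+0+28·27·22=23520 → min 9612 | M₂..M₅: k=2: 0+5676+14·6·16=7020; k=3: 2268+9504+14·27·16=17820; k=4: 5412+0+14·22·16=10340 → min 7020.
Length 5: M₁..M₅: k=1: 0+7020+28·14·16=13292; k=2: 2352+5676+28·6·16=10716; k=3: 6888+9504+28·27·16=28488; k=4: 9612+0+28·22·16=19468 → min 10716.
Optimal order: ((M₁·M₂)·((M₃·M₄)·M₅)) with cost 10716.

10716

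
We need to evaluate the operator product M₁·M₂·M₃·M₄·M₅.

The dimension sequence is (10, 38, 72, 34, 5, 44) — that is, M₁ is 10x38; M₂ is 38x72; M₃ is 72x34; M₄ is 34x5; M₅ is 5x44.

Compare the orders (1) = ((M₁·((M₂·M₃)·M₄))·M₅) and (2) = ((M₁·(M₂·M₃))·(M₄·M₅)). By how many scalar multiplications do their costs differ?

24800

Order (1) = ((M₁·((M₂·M₃)·M₄))·M₅): (M₂·M₃): 38×72 by 72×34 → 38×34, cost 38·72·34 = 93024; ((M₂·M₃)·M₄): 38×34 by 34×5 → 38×5, cost 38·34·5 = 6460; cumulative 99484; (M₁·((M₂·M₃)·M₄)): 10×38 by 38×5 → 10×5, cost 10·38·5 = 1900; cumulative 101384; ((M₁·((M₂·M₃)·M₄))·M₅): 10×5 by 5×44 → 10×44, cost 10·5·44 = 2200; cumulative 103584. Total 103584.
Order (2) = ((M₁·(M₂·M₃))·(M₄·M₅)): (M₂·M₃): 38×72 by 72×34 → 38×34, cost 38·72·34 = 93024; (M₁·(M₂·M₃)): 10×38 by 38×34 → 10×34, cost 10·38·34 = 12920; cumulative 105944; (M₄·M₅): 34×5 by 5×44 → 34×44, cost 34·5·44 = 7480; ((M₁·(M₂·M₃))·(M₄·M₅)): 10×34 by 34×44 → 10×44, cost 10·34·44 = 14960; cumulative 128384. Total 128384.
Difference: |103584 − 128384| = 24800.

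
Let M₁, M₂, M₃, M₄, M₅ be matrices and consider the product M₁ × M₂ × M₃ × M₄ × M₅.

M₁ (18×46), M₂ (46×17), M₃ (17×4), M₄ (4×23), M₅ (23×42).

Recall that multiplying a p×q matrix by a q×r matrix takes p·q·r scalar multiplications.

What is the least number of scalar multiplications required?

13328

Adjacent pairs: M₁M₂ = 18·46·17 = 14076; M₂M₃ = 46·17·4 = 3128; M₃M₄ = 17·4·23 = 1564; M₄M₅ = 4·23·42 = 3864.
Length 3: M₁..M₃: k=1: 0+3128+18·46·4=6440; k=2: 14076+0+18·17·4=15300 → min 6440 | M₂..M₄: k=2: 0+1564+46·17·23=19550; k=3: 3128+0+46·4·23=7360 → min 7360 | M₃..M₅: k=3: 0+3864+17·4·42=6720; k=4: 1564+0+17·23·42=17986 → min 6720.
Length 4: M₁..M₄: k=1: 0+7360+18·46·23=26404; k=2: 14076+1564+18·17·23=22678; k=3: 6440+0+18·4·23=8096 → min 8096 | M₂..M₅: k=2: 0+6720+46·17·42=39564; k=3: 3128+3864+46·4·42=14720; k=4: 7360+0+46·23·42=51796 → min 14720.
Length 5: M₁..M₅: k=1: 0+14720+18·46·42=49496; k=2: 14076+6720+18·17·42=33648; k=3: 6440+3864+18·4·42=13328; k=4: 8096+0+18·23·42=25484 → min 13328.
Optimal order: ((M₁ × (M₂ × M₃)) × (M₄ × M₅)) with cost 13328.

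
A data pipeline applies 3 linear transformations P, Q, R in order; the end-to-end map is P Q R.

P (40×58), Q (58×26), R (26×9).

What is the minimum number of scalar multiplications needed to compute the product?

Order (P (Q R)): (Q R): 58×26 by 26×9 → 58×9, cost 58·26·9 = 13572; (P (Q R)): 40×58 by 58×9 → 40×9, cost 40·58·9 = 20880; cumulative 34452. Total 34452.
Order ((P Q) R): (P Q): 40×58 by 58×26 → 40×26, cost 40·58·26 = 60320; ((P Q) R): 40×26 by 26×9 → 40×9, cost 40·26·9 = 9360; cumulative 69680. Total 69680.
Minimum: 34452.

34452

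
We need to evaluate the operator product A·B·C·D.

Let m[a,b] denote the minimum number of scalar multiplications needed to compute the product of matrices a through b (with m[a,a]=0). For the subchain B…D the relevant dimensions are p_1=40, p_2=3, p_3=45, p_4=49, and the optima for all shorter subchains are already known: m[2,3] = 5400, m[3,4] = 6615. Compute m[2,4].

12495

m[2,4] = min over k∈[2,3] of m[2,k]+m[k+1,4]+p_{1}·p_k·p_{4}.
k=2: 0 + 6615 + 40·3·49 = 12495; k=3: 5400 + 0 + 40·45·49 = 93600.
Minimum: 12495 at k=2.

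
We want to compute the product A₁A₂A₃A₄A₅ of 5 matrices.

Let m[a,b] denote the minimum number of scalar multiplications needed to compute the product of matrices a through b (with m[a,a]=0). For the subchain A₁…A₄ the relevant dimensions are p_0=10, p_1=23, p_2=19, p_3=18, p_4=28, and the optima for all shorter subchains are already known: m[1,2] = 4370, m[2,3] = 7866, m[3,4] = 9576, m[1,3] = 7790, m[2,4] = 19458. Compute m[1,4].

m[1,4] = min over k∈[1,3] of m[1,k]+m[k+1,4]+p_{0}·p_k·p_{4}.
k=1: 0 + 19458 + 10·23·28 = 25898; k=2: 4370 + 9576 + 10·19·28 = 19266; k=3: 7790 + 0 + 10·18·28 = 12830.
Minimum: 12830 at k=3.

12830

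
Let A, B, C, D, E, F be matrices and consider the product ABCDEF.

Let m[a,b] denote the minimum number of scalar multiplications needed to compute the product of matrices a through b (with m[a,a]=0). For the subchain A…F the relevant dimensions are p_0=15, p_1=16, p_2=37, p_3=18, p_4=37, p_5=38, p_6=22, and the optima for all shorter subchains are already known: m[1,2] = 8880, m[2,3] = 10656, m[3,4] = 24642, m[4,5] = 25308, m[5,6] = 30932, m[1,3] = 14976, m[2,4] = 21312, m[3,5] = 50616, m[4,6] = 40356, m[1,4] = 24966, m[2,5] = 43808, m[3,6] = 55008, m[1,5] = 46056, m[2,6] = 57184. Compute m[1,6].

m[1,6] = min over k∈[1,5] of m[1,k]+m[k+1,6]+p_{0}·p_k·p_{6}.
k=1: 0 + 57184 + 15·16·22 = 62464; k=2: 8880 + 55008 + 15·37·22 = 76098; k=3: 14976 + 40356 + 15·18·22 = 61272; k=4: 24966 + 30932 + 15·37·22 = 68108; k=5: 46056 + 0 + 15·38·22 = 58596.
Minimum: 58596 at k=5.

58596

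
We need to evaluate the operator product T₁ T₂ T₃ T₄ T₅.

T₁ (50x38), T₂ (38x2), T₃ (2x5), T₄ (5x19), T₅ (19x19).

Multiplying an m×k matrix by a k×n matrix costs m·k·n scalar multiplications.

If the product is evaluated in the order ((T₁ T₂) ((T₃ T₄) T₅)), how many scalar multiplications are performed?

(T₁ T₂): 50×38 by 38×2 → 50×2, cost 50·38·2 = 3800
(T₃ T₄): 2×5 by 5×19 → 2×19, cost 2·5·19 = 190
((T₃ T₄) T₅): 2×19 by 19×19 → 2×19, cost 2·19·19 = 722; cumulative 912
((T₁ T₂) ((T₃ T₄) T₅)): 50×2 by 2×19 → 50×19, cost 50·2·19 = 1900; cumulative 6612
Total: 6612 scalar multiplications.

6612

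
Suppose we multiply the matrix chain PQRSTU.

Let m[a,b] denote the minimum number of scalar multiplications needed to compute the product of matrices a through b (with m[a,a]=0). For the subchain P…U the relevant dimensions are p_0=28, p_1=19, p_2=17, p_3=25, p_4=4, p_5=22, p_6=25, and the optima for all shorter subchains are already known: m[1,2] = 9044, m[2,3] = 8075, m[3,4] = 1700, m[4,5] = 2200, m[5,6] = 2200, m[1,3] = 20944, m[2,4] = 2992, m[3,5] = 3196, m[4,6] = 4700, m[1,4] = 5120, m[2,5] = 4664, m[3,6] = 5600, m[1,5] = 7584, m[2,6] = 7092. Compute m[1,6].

m[1,6] = min over k∈[1,5] of m[1,k]+m[k+1,6]+p_{0}·p_k·p_{6}.
k=1: 0 + 7092 + 28·19·25 = 20392; k=2: 9044 + 5600 + 28·17·25 = 26544; k=3: 20944 + 4700 + 28·25·25 = 43144; k=4: 5120 + 2200 + 28·4·25 = 10120; k=5: 7584 + 0 + 28·22·25 = 22984.
Minimum: 10120 at k=4.

10120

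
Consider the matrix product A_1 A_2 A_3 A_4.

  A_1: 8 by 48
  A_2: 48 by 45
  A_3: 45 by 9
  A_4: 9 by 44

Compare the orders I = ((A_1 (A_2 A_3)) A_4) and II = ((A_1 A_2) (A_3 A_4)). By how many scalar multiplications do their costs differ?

24876

Order I = ((A_1 (A_2 A_3)) A_4): (A_2 A_3): 48×45 by 45×9 → 48×9, cost 48·45·9 = 19440; (A_1 (A_2 A_3)): 8×48 by 48×9 → 8×9, cost 8·48·9 = 3456; cumulative 22896; ((A_1 (A_2 A_3)) A_4): 8×9 by 9×44 → 8×44, cost 8·9·44 = 3168; cumulative 26064. Total 26064.
Order II = ((A_1 A_2) (A_3 A_4)): (A_1 A_2): 8×48 by 48×45 → 8×45, cost 8·48·45 = 17280; (A_3 A_4): 45×9 by 9×44 → 45×44, cost 45·9·44 = 17820; ((A_1 A_2) (A_3 A_4)): 8×45 by 45×44 → 8×44, cost 8·45·44 = 15840; cumulative 50940. Total 50940.
Difference: |26064 − 50940| = 24876.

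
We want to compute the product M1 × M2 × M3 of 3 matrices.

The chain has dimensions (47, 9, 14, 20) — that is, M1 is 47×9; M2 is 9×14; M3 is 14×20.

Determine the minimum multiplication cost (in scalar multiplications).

Order (M1 × (M2 × M3)): (M2 × M3): 9×14 by 14×20 → 9×20, cost 9·14·20 = 2520; (M1 × (M2 × M3)): 47×9 by 9×20 → 47×20, cost 47·9·20 = 8460; cumulative 10980. Total 10980.
Order ((M1 × M2) × M3): (M1 × M2): 47×9 by 9×14 → 47×14, cost 47·9·14 = 5922; ((M1 × M2) × M3): 47×14 by 14×20 → 47×20, cost 47·14·20 = 13160; cumulative 19082. Total 19082.
Minimum: 10980.

10980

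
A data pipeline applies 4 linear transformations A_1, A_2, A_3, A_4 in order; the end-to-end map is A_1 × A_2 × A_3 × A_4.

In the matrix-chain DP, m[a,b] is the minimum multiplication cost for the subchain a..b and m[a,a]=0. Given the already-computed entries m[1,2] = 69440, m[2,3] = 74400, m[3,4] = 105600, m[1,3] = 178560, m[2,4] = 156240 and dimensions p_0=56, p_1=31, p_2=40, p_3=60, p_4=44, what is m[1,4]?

232624

m[1,4] = min over k∈[1,3] of m[1,k]+m[k+1,4]+p_{0}·p_k·p_{4}.
k=1: 0 + 156240 + 56·31·44 = 232624; k=2: 69440 + 105600 + 56·40·44 = 273600; k=3: 178560 + 0 + 56·60·44 = 326400.
Minimum: 232624 at k=1.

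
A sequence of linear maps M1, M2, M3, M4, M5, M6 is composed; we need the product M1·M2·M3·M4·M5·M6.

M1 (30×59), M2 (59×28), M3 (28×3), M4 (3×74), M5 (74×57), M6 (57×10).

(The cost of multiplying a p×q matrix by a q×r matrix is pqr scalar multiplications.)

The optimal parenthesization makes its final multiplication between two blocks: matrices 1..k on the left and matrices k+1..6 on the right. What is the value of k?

Adjacent pairs: M1M2 = 30·59·28 = 49560; M2M3 = 59·28·3 = 4956; M3M4 = 28·3·74 = 6216; M4M5 = 3·74·57 = 12654; M5M6 = 74·57·10 = 42180.
Length 3: M1..M3: k=1: 0+4956+30·59·3=10266; k=2: 49560+0+30·28·3=52080 → min 10266 | M2..M4: k=2: 0+6216+59·28·74=128464; k=3: 4956+0+59·3·74=18054 → min 18054 | M3..M5: k=3: 0+12654+28·3·57=17442; k=4: 6216+0+28·74·57=124320 → min 17442 | M4..M6: k=4: 0+42180+3·74·10=44400; k=5: 12654+0+3·57·10=14364 → min 14364.
Length 4: M1..M4: k=1: 0+18054+30·59·74=149034; k=2: 49560+6216+30·28·74=117936; k=3: 10266+0+30·3·74=16926 → min 16926 | M2..M5: k=2: 0+17442+59·28·57=111606; k=3: 4956+12654+59·3·57=27699; k=4: 18054+0+59·74·57=266916 → min 27699 | M3..M6: k=3: 0+14364+28·3·10=15204; k=4: 6216+42180+28·74·10=69116; k=5: 17442+0+28·57·10=33402 → min 15204.
Length 5: M1..M5: k=1: 0+27699+30·59·57=128589; k=2: 49560+17442+30·28·57=114882; k=3: 10266+12654+30·3·57=28050; k=4: 16926+0+30·74·57=143466 → min 28050 | M2..M6: k=2: 0+15204+59·28·10=31724; k=3: 4956+14364+59·3·10=21090; k=4: 18054+42180+59·74·10=103894; k=5: 27699+0+59·57·10=61329 → min 21090.
Top-level splits: k=1: (M1..M1)·(M2..M6) → 0+21090+30·59·10 = 38790; k=2: (M1..M2)·(M3..M6) → 49560+15204+30·28·10 = 73164; k=3: (M1..M3)·(M4..M6) → 10266+14364+30·3·10 = 25530; k=4: (M1..M4)·(M5..M6) → 16926+42180+30·74·10 = 81306; k=5: (M1..M5)·(M6..M6) → 28050+0+30·57·10 = 45150.
Best split is after M3, i.e. k = 3.

3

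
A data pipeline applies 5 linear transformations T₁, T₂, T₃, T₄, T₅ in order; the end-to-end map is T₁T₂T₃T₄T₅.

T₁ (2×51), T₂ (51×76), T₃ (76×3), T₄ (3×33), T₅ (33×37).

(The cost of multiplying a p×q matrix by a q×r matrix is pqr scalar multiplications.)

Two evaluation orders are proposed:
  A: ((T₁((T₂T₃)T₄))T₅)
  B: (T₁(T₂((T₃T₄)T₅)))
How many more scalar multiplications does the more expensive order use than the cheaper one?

225021

Order A = ((T₁((T₂T₃)T₄))T₅): (T₂T₃): 51×76 by 76×3 → 51×3, cost 51·76·3 = 11628; ((T₂T₃)T₄): 51×3 by 3×33 → 51×33, cost 51·3·33 = 5049; cumulative 16677; (T₁((T₂T₃)T₄)): 2×51 by 51×33 → 2×33, cost 2·51·33 = 3366; cumulative 20043; ((T₁((T₂T₃)T₄))T₅): 2×33 by 33×37 → 2×37, cost 2·33·37 = 2442; cumulative 22485. Total 22485.
Order B = (T₁(T₂((T₃T₄)T₅))): (T₃T₄): 76×3 by 3×33 → 76×33, cost 76·3·33 = 7524; ((T₃T₄)T₅): 76×33 by 33×37 → 76×37, cost 76·33·37 = 92796; cumulative 100320; (T₂((T₃T₄)T₅)): 51×76 by 76×37 → 51×37, cost 51·76·37 = 143412; cumulative 243732; (T₁(T₂((T₃T₄)T₅))): 2×51 by 51×37 → 2×37, cost 2·51·37 = 3774; cumulative 247506. Total 247506.
Difference: |22485 − 247506| = 225021.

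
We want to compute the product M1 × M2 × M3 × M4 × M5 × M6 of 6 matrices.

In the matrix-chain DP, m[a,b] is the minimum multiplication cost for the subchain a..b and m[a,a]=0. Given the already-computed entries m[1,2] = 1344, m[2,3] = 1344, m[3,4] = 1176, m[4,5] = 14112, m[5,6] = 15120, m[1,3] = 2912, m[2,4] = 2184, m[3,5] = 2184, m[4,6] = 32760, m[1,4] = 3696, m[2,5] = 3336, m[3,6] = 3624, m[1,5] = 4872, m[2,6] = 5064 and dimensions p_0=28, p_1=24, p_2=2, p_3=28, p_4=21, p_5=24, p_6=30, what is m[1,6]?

m[1,6] = min over k∈[1,5] of m[1,k]+m[k+1,6]+p_{0}·p_k·p_{6}.
k=1: 0 + 5064 + 28·24·30 = 25224; k=2: 1344 + 3624 + 28·2·30 = 6648; k=3: 2912 + 32760 + 28·28·30 = 59192; k=4: 3696 + 15120 + 28·21·30 = 36456; k=5: 4872 + 0 + 28·24·30 = 25032.
Minimum: 6648 at k=2.

6648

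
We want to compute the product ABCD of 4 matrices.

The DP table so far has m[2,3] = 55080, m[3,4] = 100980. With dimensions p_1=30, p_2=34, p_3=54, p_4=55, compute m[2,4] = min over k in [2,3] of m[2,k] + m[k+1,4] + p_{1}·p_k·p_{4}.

m[2,4] = min over k∈[2,3] of m[2,k]+m[k+1,4]+p_{1}·p_k·p_{4}.
k=2: 0 + 100980 + 30·34·55 = 157080; k=3: 55080 + 0 + 30·54·55 = 144180.
Minimum: 144180 at k=3.

144180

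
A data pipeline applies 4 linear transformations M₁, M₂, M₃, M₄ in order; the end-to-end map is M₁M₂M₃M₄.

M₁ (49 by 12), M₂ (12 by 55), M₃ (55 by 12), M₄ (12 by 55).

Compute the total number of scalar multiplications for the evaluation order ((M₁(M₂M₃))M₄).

(M₂M₃): 12×55 by 55×12 → 12×12, cost 12·55·12 = 7920
(M₁(M₂M₃)): 49×12 by 12×12 → 49×12, cost 49·12·12 = 7056; cumulative 14976
((M₁(M₂M₃))M₄): 49×12 by 12×55 → 49×55, cost 49·12·55 = 32340; cumulative 47316
Total: 47316 scalar multiplications.

47316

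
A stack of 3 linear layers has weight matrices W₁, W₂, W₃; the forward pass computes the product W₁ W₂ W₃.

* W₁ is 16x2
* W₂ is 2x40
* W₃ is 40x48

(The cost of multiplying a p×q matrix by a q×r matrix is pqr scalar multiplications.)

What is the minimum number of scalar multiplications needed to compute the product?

Order (W₁ (W₂ W₃)): (W₂ W₃): 2×40 by 40×48 → 2×48, cost 2·40·48 = 3840; (W₁ (W₂ W₃)): 16×2 by 2×48 → 16×48, cost 16·2·48 = 1536; cumulative 5376. Total 5376.
Order ((W₁ W₂) W₃): (W₁ W₂): 16×2 by 2×40 → 16×40, cost 16·2·40 = 1280; ((W₁ W₂) W₃): 16×40 by 40×48 → 16×48, cost 16·40·48 = 30720; cumulative 32000. Total 32000.
Minimum: 5376.

5376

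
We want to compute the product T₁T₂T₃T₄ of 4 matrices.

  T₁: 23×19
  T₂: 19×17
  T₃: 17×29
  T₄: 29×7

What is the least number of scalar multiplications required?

8771

Adjacent pairs: T₁T₂ = 23·19·17 = 7429; T₂T₃ = 19·17·29 = 9367; T₃T₄ = 17·29·7 = 3451.
Length 3: T₁..T₃: k=1: 0+9367+23·19·29=22040; k=2: 7429+0+23·17·29=18768 → min 18768 | T₂..T₄: k=2: 0+3451+19·17·7=5712; k=3: 9367+0+19·29·7=13224 → min 5712.
Length 4: T₁..T₄: k=1: 0+5712+23·19·7=8771; k=2: 7429+3451+23·17·7=13617; k=3: 18768+0+23·29·7=23437 → min 8771.
Optimal order: (T₁(T₂(T₃T₄))) with cost 8771.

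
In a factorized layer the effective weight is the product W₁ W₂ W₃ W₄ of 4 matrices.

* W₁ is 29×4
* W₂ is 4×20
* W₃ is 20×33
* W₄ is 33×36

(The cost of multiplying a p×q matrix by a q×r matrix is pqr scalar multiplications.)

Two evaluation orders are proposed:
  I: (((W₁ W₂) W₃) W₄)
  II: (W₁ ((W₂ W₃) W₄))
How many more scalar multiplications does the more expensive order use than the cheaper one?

Order I = (((W₁ W₂) W₃) W₄): (W₁ W₂): 29×4 by 4×20 → 29×20, cost 29·4·20 = 2320; ((W₁ W₂) W₃): 29×20 by 20×33 → 29×33, cost 29·20·33 = 19140; cumulative 21460; (((W₁ W₂) W₃) W₄): 29×33 by 33×36 → 29×36, cost 29·33·36 = 34452; cumulative 55912. Total 55912.
Order II = (W₁ ((W₂ W₃) W₄)): (W₂ W₃): 4×20 by 20×33 → 4×33, cost 4·20·33 = 2640; ((W₂ W₃) W₄): 4×33 by 33×36 → 4×36, cost 4·33·36 = 4752; cumulative 7392; (W₁ ((W₂ W₃) W₄)): 29×4 by 4×36 → 29×36, cost 29·4·36 = 4176; cumulative 11568. Total 11568.
Difference: |55912 − 11568| = 44344.

44344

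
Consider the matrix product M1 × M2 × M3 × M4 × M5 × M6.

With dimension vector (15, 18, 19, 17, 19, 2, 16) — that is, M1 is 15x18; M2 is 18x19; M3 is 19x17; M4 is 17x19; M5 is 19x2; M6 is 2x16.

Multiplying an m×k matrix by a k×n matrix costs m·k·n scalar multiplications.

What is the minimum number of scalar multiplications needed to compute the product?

2996

Adjacent pairs: M1M2 = 15·18·19 = 5130; M2M3 = 18·19·17 = 5814; M3M4 = 19·17·19 = 6137; M4M5 = 17·19·2 = 646; M5M6 = 19·2·16 = 608.
Length 3: M1..M3: k=1: 0+5814+15·18·17=10404; k=2: 5130+0+15·19·17=9975 → min 9975 | M2..M4: k=2: 0+6137+18·19·19=12635; k=3: 5814+0+18·17·19=11628 → min 11628 | M3..M5: k=3: 0+646+19·17·2=1292; k=4: 6137+0+19·19·2=6859 → min 1292 | M4..M6: k=4: 0+608+17·19·16=5776; k=5: 646+0+17·2·16=1190 → min 1190.
Length 4: M1..M4: k=1: 0+11628+15·18·19=16758; k=2: 5130+6137+15·19·19=16682; k=3: 9975+0+15·17·19=14820 → min 14820 | M2..M5: k=2: 0+1292+18·19·2=1976; k=3: 5814+646+18·17·2=7072; k=4: 11628+0+18·19·2=12312 → min 1976 | M3..M6: k=3: 0+1190+19·17·16=6358; k=4: 6137+608+19·19·16=12521; k=5: 1292+0+19·2·16=1900 → min 1900.
Length 5: M1..M5: k=1: 0+1976+15·18·2=2516; k=2: 5130+1292+15·19·2=6992; k=3: 9975+646+15·17·2=11131; k=4: 14820+0+15·19·2=15390 → min 2516 | M2..M6: k=2: 0+1900+18·19·16=7372; k=3: 5814+1190+18·17·16=11900; k=4: 11628+608+18·19·16=17708; k=5: 1976+0+18·2·16=2552 → min 2552.
Length 6: M1..M6: k=1: 0+2552+15·18·16=6872; k=2: 5130+1900+15·19·16=11590; k=3: 9975+1190+15·17·16=15245; k=4: 14820+608+15·19·16=19988; k=5: 2516+0+15·2·16=2996 → min 2996.
Optimal order: ((M1 × (M2 × (M3 × (M4 × M5)))) × M6) with cost 2996.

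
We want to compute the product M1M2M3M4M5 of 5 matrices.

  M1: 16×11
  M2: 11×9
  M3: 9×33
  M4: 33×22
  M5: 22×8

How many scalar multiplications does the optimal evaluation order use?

Adjacent pairs: M1M2 = 16·11·9 = 1584; M2M3 = 11·9·33 = 3267; M3M4 = 9·33·22 = 6534; M4M5 = 33·22·8 = 5808.
Length 3: M1..M3: k=1: 0+3267+16·11·33=9075; k=2: 1584+0+16·9·33=6336 → min 6336 | M2..M4: k=2: 0+6534+11·9·22=8712; k=3: 3267+0+11·33·22=11253 → min 8712 | M3..M5: k=3: 0+5808+9·33·8=8184; k=4: 6534+0+9·22·8=8118 → min 8118.
Length 4: M1..M4: k=1: 0+8712+16·11·22=12584; k=2: 1584+6534+16·9·22=11286; k=3: 6336+0+16·33·22=17952 → min 11286 | M2..M5: k=2: 0+8118+11·9·8=8910; k=3: 3267+5808+11·33·8=11979; k=4: 8712+0+11·22·8=10648 → min 8910.
Length 5: M1..M5: k=1: 0+8910+16·11·8=10318; k=2: 1584+8118+16·9·8=10854; k=3: 6336+5808+16·33·8=16368; k=4: 11286+0+16·22·8=14102 → min 10318.
Optimal order: (M1(M2((M3M4)M5))) with cost 10318.

10318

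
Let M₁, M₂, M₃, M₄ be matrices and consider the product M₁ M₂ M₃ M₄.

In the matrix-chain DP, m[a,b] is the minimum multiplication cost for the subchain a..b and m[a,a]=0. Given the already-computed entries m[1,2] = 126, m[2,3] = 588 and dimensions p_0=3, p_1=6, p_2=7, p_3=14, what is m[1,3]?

m[1,3] = min over k∈[1,2] of m[1,k]+m[k+1,3]+p_{0}·p_k·p_{3}.
k=1: 0 + 588 + 3·6·14 = 840; k=2: 126 + 0 + 3·7·14 = 420.
Minimum: 420 at k=2.

420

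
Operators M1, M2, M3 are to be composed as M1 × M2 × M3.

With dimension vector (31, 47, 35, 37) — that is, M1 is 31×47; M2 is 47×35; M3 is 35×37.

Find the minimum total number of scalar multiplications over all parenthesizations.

91140

Order (M1 × (M2 × M3)): (M2 × M3): 47×35 by 35×37 → 47×37, cost 47·35·37 = 60865; (M1 × (M2 × M3)): 31×47 by 47×37 → 31×37, cost 31·47·37 = 53909; cumulative 114774. Total 114774.
Order ((M1 × M2) × M3): (M1 × M2): 31×47 by 47×35 → 31×35, cost 31·47·35 = 50995; ((M1 × M2) × M3): 31×35 by 35×37 → 31×37, cost 31·35·37 = 40145; cumulative 91140. Total 91140.
Minimum: 91140.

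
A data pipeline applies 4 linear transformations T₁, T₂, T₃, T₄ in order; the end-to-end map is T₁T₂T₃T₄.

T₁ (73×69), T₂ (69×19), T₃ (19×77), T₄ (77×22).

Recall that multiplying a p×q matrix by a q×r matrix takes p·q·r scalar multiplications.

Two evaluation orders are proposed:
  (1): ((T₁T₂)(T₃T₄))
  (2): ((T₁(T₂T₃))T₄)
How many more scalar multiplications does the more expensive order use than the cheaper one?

Order (1) = ((T₁T₂)(T₃T₄)): (T₁T₂): 73×69 by 69×19 → 73×19, cost 73·69·19 = 95703; (T₃T₄): 19×77 by 77×22 → 19×22, cost 19·77·22 = 32186; ((T₁T₂)(T₃T₄)): 73×19 by 19×22 → 73×22, cost 73·19·22 = 30514; cumulative 158403. Total 158403.
Order (2) = ((T₁(T₂T₃))T₄): (T₂T₃): 69×19 by 19×77 → 69×77, cost 69·19·77 = 100947; (T₁(T₂T₃)): 73×69 by 69×77 → 73×77, cost 73·69·77 = 387849; cumulative 488796; ((T₁(T₂T₃))T₄): 73×77 by 77×22 → 73×22, cost 73·77·22 = 123662; cumulative 612458. Total 612458.
Difference: |158403 − 612458| = 454055.

454055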